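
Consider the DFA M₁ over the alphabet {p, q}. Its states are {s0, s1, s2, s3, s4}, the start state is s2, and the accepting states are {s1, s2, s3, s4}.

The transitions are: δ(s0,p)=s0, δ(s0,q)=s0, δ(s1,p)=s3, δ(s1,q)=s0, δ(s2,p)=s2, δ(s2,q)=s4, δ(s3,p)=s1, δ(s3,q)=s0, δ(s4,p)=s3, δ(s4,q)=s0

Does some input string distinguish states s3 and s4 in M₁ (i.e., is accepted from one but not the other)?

No

Every state is reachable, so we keep all 5.
P0 = {s1,s2,s3,s4} | {s0}.
On input q, block {s1,s2,s3,s4} splits into {s1,s3,s4} and {s2}.
No further refinement is possible. Final partition (3 blocks): {s1,s3,s4} | {s0} | {s2}.
s3 and s4 lie in the same block of the stable partition, so they are equivalent — no string distinguishes them.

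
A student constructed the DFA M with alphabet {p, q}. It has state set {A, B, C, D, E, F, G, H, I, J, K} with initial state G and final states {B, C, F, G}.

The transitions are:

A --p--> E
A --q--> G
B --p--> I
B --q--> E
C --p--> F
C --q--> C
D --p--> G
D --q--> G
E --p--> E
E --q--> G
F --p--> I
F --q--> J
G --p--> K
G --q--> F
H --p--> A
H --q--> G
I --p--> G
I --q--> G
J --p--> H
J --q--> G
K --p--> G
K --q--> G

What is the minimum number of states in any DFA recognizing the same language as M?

4

Reachable states from the start: {A,E,F,G,H,I,J,K}. Unreachable: {B,C,D} — drop them.
Start with accepting vs non-accepting: {F,G} | {A,E,H,I,J,K}.
Refine {F,G} on symbol q: members go to different blocks, giving {F} and {G}.
Split {A,E,H,I,J,K} by δ(·,p) → {A,E,H,J} and {I,K}.
The partition is now stable with 4 blocks: {F} | {A,E,H,J} | {G} | {I,K}.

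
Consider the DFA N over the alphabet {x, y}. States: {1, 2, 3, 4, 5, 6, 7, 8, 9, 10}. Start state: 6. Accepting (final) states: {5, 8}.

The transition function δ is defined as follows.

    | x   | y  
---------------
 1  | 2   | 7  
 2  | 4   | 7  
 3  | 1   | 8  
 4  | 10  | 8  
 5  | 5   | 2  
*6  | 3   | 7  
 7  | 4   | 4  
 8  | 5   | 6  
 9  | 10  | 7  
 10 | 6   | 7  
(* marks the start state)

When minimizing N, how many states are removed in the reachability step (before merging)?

Starting at 6 and following transitions, the reachable set is {1, 2, 3, 4, 5, 6, 7, 8, 10}. That leaves 9 unreachable — 1 in total.

1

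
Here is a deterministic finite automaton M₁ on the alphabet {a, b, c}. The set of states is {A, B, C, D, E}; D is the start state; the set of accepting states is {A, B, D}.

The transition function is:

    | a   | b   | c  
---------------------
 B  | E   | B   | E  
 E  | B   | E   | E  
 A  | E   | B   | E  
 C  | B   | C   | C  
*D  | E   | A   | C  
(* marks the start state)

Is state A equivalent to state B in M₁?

Yes

Every state is reachable, so we keep all 5.
P0 = {A,B,D} | {C,E}.
No further refinement is possible. Final partition (2 blocks): {A,B,D} | {C,E}.
A and B lie in the same block of the stable partition, so they are equivalent — no string distinguishes them.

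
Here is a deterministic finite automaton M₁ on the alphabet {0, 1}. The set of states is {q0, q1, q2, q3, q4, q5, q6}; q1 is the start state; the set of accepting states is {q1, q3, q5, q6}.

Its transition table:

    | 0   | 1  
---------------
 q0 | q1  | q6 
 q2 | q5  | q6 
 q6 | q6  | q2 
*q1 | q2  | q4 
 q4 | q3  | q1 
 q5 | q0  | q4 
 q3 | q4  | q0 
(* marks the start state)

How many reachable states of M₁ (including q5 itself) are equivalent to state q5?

Every state is reachable, so we keep all 7.
Initial partition by acceptance: {q1,q3,q5,q6} | {q0,q2,q4}.
Split {q1,q3,q5,q6} by δ(·,0) → {q1,q3,q5} and {q6}.
Refine {q0,q2,q4} on symbol 1: members go to different blocks, giving {q0,q2} and {q4}.
On input 0, block {q1,q3,q5} splits into {q1,q5} and {q3}.
The partition is now stable with 5 blocks: {q1,q5} | {q0,q2} | {q6} | {q4} | {q3}.
The equivalence class containing q5 is {q1,q5}, of size 2.

2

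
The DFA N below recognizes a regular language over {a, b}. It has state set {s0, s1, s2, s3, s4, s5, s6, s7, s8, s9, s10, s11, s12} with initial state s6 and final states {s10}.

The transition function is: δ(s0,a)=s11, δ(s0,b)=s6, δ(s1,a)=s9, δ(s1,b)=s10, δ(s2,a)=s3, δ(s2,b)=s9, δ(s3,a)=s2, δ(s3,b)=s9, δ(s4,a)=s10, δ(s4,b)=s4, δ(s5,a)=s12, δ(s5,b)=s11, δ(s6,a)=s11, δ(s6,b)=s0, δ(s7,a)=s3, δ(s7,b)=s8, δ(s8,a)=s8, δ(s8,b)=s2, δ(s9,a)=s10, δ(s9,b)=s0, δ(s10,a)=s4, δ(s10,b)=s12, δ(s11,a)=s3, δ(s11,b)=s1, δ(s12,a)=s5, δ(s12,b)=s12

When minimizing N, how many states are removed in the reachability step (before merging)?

BFS from s6 reaches {s0, s1, s2, s3, s4, s5, s6, s9, s10, s11, s12}; the 2 state(s) s7, s8 are never visited.

2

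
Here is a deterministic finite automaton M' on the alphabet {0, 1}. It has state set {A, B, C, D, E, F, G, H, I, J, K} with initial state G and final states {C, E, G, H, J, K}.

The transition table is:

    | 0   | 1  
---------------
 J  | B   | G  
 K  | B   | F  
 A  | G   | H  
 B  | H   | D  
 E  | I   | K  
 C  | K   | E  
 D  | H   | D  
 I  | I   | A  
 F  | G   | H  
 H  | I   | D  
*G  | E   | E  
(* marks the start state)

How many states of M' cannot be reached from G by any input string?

Starting at G and following transitions, the reachable set is {A, B, D, E, F, G, H, I, K}. That leaves C, J unreachable — 2 in total.

2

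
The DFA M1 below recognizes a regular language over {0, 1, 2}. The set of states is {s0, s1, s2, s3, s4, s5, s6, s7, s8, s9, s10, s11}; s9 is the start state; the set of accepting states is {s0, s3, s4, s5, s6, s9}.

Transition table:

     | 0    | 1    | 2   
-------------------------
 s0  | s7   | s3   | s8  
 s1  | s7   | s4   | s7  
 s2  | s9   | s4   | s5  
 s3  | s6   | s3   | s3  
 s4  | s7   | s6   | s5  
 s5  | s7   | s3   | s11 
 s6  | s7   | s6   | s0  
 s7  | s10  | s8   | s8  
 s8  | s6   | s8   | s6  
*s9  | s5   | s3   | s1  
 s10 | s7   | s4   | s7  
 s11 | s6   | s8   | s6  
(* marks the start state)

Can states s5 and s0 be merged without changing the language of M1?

Yes

States {s2} cannot be reached from the start state, so discard them.
Start with accepting vs non-accepting: {s0,s3,s4,s5,s6,s9} | {s1,s7,s8,s10,s11}.
Refine {s0,s3,s4,s5,s6,s9} on symbol 0: members go to different blocks, giving {s0,s4,s5,s6} and {s3,s9}.
Refine {s0,s4,s5,s6} on symbol 1: members go to different blocks, giving {s0,s5} and {s4,s6}.
Split {s1,s7,s8,s10,s11} by δ(·,0) → {s1,s7,s10} and {s8,s11}.
On input 1, block {s1,s7,s10} splits into {s1,s10} and {s7}.
Split {s3,s9} by δ(·,0) → {s3} and {s9}.
The partition is now stable with 7 blocks: {s0,s5} | {s1,s10} | {s3} | {s4,s6} | {s8,s11} | {s7} | {s9}.
s5 and s0 lie in the same block of the stable partition, so they are equivalent — no string distinguishes them.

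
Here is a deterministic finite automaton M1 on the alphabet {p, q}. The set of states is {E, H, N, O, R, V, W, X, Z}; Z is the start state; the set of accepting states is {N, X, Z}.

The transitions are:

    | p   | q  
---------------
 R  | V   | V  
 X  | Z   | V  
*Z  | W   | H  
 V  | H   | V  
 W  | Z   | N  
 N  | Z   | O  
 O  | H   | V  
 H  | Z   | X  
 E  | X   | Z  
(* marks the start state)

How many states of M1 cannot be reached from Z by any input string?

No path from Z leads to E, R; the other 7 states are all reachable.

2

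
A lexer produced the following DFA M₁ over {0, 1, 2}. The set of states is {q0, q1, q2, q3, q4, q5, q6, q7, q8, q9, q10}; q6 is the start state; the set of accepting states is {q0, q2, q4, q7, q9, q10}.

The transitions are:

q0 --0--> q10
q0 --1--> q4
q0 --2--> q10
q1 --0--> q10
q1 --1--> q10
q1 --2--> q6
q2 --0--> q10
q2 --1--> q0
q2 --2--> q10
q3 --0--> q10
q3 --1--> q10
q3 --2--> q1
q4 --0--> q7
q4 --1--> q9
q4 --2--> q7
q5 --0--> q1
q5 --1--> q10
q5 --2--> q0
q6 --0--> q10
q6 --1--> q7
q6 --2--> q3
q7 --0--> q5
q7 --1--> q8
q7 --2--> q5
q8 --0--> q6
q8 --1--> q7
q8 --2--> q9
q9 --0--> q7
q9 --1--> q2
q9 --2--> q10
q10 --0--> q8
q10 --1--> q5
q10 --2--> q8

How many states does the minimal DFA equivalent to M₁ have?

Initial partition by acceptance: {q0,q2,q4,q7,q9,q10} | {q1,q3,q5,q6,q8}.
Refine {q0,q2,q4,q7,q9,q10} on symbol 0: members go to different blocks, giving {q0,q2,q4,q9} and {q7,q10}.
On input 0, block {q1,q3,q5,q6,q8} splits into {q1,q3,q6} and {q5,q8}.
No further refinement is possible. Final partition (4 blocks): {q0,q2,q4,q9} | {q1,q3,q6} | {q7,q10} | {q5,q8}.

4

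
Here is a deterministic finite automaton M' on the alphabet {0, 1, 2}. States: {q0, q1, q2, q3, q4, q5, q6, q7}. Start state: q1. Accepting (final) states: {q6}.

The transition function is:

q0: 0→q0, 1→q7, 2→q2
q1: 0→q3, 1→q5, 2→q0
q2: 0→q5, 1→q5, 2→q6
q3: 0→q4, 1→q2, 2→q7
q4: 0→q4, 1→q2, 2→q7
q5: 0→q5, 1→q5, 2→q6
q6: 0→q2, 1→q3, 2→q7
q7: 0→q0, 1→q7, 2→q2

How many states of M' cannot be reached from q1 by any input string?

0

Exploring from q1, all states are eventually visited, so none are unreachable.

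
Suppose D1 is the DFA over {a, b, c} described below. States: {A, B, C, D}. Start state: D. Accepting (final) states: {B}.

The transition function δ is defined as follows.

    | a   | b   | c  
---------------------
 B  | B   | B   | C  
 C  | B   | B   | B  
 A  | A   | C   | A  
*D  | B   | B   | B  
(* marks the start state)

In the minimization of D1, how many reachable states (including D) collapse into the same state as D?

2

First remove the unreachable states {A}; 3 states remain.
Initial partition by acceptance: {B} | {C,D}.
No further refinement is possible. Final partition (2 blocks): {B} | {C,D}.
State D belongs to the block {C,D}, which has 2 states.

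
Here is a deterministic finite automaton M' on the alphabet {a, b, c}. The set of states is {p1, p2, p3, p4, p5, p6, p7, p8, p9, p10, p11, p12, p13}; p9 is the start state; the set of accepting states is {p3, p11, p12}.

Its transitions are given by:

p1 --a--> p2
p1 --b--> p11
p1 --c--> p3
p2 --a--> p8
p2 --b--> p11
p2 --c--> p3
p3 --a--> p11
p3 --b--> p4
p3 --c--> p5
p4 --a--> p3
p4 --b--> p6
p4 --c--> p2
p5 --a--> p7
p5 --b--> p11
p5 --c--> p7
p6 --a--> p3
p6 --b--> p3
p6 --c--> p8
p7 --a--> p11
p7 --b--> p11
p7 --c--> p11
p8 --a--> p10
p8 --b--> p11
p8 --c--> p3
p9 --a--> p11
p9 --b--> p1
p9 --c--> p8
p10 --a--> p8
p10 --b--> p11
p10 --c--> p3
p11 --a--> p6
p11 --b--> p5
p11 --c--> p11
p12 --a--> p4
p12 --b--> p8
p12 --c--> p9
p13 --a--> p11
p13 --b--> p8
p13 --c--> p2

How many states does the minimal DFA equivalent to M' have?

First remove the unreachable states {p12,p13}; 11 states remain.
P0 = {p3,p11} | {p1,p2,p4,p5,p6,p7,p8,p9,p10}.
Refine {p3,p11} on symbol a: members go to different blocks, giving {p3} and {p11}.
Split {p1,p2,p4,p5,p6,p7,p8,p9,p10} by δ(·,a) → {p1,p2,p5,p8,p10} and {p4,p6} and {p7,p9}.
Refine {p1,p2,p5,p8,p10} on symbol a: members go to different blocks, giving {p1,p2,p8,p10} and {p5}.
Split {p4,p6} by δ(·,b) → {p4} and {p6}.
On input b, block {p7,p9} splits into {p7} and {p9}.
No further refinement is possible. Final partition (8 blocks): {p3} | {p1,p2,p8,p10} | {p11} | {p4} | {p7} | {p5} | {p6} | {p9}.

8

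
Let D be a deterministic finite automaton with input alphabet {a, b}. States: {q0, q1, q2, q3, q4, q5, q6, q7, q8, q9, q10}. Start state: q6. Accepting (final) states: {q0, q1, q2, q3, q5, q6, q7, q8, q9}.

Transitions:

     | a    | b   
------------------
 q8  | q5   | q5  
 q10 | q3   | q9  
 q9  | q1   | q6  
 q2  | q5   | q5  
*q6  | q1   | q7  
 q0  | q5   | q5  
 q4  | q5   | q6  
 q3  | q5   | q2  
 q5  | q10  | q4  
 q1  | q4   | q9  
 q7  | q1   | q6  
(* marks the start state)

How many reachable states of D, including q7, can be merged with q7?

First remove the unreachable states {q0,q8}; 9 states remain.
Initial partition by acceptance: {q1,q2,q3,q5,q6,q7,q9} | {q4,q10}.
On input a, block {q1,q2,q3,q5,q6,q7,q9} splits into {q2,q3,q6,q7,q9} and {q1,q5}.
Split {q2,q3,q6,q7,q9} by δ(·,b) → {q3,q6,q7,q9} and {q2}.
On input b, block {q3,q6,q7,q9} splits into {q6,q7,q9} and {q3}.
On input a, block {q4,q10} splits into {q4} and {q10}.
Split {q1,q5} by δ(·,a) → {q1} and {q5}.
Stable partition: {q6,q7,q9} | {q4} | {q1} | {q2} | {q3} | {q10} | {q5} — 7 equivalence classes.
The equivalence class containing q7 is {q6,q7,q9}, of size 3.

3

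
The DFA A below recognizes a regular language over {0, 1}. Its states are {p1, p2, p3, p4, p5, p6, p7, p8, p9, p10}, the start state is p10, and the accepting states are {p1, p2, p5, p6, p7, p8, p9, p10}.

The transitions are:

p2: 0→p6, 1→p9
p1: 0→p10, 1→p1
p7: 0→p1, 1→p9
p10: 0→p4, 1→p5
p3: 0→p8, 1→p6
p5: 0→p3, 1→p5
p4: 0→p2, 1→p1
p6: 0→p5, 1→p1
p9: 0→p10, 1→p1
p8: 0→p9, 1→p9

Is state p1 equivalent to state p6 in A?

First remove the unreachable states {p7}; 9 states remain.
Initial partition by acceptance: {p1,p2,p5,p6,p8,p9,p10} | {p3,p4}.
Split {p1,p2,p5,p6,p8,p9,p10} by δ(·,0) → {p1,p2,p6,p8,p9} and {p5,p10}.
On input 0, block {p1,p2,p6,p8,p9} splits into {p1,p6,p9} and {p2,p8}.
The partition is now stable with 4 blocks: {p1,p6,p9} | {p3,p4} | {p5,p10} | {p2,p8}.
p1 and p6 lie in the same block of the stable partition, so they are equivalent — no string distinguishes them.

Yes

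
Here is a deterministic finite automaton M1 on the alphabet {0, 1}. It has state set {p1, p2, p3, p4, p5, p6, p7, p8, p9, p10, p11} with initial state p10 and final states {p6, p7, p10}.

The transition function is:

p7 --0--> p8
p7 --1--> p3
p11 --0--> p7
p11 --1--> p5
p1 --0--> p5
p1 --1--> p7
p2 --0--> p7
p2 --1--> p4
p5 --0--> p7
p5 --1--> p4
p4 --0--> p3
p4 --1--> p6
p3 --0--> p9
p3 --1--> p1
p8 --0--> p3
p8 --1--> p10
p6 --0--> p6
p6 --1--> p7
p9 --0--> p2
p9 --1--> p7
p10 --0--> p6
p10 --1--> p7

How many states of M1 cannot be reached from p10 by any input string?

No path from p10 leads to p11; the other 10 states are all reachable.

1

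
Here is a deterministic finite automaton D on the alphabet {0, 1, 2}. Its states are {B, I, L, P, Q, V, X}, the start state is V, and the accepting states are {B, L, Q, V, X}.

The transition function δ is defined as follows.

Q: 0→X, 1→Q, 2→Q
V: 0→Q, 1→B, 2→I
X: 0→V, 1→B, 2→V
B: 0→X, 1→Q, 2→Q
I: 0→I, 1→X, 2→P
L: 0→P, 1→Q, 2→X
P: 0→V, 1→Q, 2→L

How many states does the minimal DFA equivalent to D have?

6

All states are reachable from the start state.
P0 = {B,L,Q,V,X} | {I,P}.
On input 0, block {B,L,Q,V,X} splits into {B,Q,V,X} and {L}.
Refine {B,Q,V,X} on symbol 2: members go to different blocks, giving {B,Q,X} and {V}.
On input 0, block {B,Q,X} splits into {B,Q} and {X}.
Split {I,P} by δ(·,0) → {P} and {I}.
Stable partition: {B,Q} | {P} | {L} | {V} | {X} | {I} — 6 equivalence classes.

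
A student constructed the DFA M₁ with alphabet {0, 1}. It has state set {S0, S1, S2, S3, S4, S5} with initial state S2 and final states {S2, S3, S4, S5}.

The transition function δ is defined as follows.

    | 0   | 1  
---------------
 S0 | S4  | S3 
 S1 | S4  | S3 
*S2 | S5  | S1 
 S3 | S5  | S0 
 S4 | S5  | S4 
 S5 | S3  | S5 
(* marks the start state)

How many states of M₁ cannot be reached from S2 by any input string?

A breadth-first search from the start state visits every state.

0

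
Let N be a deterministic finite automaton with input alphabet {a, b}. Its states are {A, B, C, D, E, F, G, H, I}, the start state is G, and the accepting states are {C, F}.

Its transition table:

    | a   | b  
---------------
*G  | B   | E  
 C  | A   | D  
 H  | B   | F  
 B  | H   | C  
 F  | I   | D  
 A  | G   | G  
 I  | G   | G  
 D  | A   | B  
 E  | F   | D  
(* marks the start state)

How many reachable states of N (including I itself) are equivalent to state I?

Every state is reachable, so we keep all 9.
P0 = {C,F} | {A,B,D,E,G,H,I}.
Refine {A,B,D,E,G,H,I} on symbol a: members go to different blocks, giving {A,B,D,G,H,I} and {E}.
Refine {A,B,D,G,H,I} on symbol b: members go to different blocks, giving {A,D,I} and {B,H} and {G}.
Refine {A,D,I} on symbol a: members go to different blocks, giving {A,I} and {D}.
Stable partition: {C,F} | {A,I} | {E} | {B,H} | {G} | {D} — 6 equivalence classes.
State I belongs to the block {A,I}, which has 2 states.

2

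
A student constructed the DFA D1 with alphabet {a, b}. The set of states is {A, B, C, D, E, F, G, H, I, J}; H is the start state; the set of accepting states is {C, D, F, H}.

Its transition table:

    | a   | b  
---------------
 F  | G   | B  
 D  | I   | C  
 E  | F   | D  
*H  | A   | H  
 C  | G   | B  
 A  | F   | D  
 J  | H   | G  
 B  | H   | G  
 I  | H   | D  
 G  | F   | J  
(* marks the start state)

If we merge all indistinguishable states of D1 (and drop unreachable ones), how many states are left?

Reachable states from the start: {A,B,C,D,F,G,H,I,J}. Unreachable: {E} — drop them.
Initial partition by acceptance: {C,D,F,H} | {A,B,G,I,J}.
Refine {C,D,F,H} on symbol b: members go to different blocks, giving {C,F} and {D,H}.
Split {A,B,G,I,J} by δ(·,a) → {B,I,J} and {A,G}.
Refine {B,I,J} on symbol b: members go to different blocks, giving {B,J} and {I}.
Split {D,H} by δ(·,a) → {D} and {H}.
Refine {A,G} on symbol b: members go to different blocks, giving {A} and {G}.
Stable partition: {C,F} | {B,J} | {D} | {A} | {I} | {H} | {G} — 7 equivalence classes.

7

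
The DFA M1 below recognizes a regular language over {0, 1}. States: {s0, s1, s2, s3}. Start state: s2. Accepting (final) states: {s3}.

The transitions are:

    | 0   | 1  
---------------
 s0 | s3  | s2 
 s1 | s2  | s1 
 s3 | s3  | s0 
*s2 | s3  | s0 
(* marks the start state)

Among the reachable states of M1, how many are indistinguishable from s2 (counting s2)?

2

Reachable states from the start: {s0,s2,s3}. Unreachable: {s1} — drop them.
Start with accepting vs non-accepting: {s3} | {s0,s2}.
The partition is now stable with 2 blocks: {s3} | {s0,s2}.
State s2 belongs to the block {s0,s2}, which has 2 states.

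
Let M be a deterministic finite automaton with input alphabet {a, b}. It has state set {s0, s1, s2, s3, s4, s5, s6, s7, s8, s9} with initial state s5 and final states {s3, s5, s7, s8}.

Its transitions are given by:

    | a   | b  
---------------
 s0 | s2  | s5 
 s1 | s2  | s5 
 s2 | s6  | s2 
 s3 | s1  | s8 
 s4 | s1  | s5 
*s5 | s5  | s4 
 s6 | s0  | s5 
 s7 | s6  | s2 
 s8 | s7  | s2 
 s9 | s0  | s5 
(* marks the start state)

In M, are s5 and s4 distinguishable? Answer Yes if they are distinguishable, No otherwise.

Yes

First remove the unreachable states {s3,s7,s8,s9}; 6 states remain.
Start with accepting vs non-accepting: {s5} | {s0,s1,s2,s4,s6}.
Refine {s0,s1,s2,s4,s6} on symbol b: members go to different blocks, giving {s0,s1,s4,s6} and {s2}.
On input a, block {s0,s1,s4,s6} splits into {s0,s1} and {s4,s6}.
Stable partition: {s5} | {s0,s1} | {s2} | {s4,s6} — 4 equivalence classes.
s5 and s4 end up in different blocks, so they are distinguishable. For instance, the string 'ε' is accepted from only s5.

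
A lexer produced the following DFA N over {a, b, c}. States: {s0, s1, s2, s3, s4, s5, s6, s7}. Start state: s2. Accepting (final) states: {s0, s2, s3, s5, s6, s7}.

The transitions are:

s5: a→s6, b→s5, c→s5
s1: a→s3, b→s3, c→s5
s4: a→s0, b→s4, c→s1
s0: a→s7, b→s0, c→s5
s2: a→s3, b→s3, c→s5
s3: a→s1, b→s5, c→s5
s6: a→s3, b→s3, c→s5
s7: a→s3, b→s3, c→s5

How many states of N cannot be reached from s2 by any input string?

Starting at s2 and following transitions, the reachable set is {s1, s2, s3, s5, s6}. That leaves s0, s4, s7 unreachable — 3 in total.

3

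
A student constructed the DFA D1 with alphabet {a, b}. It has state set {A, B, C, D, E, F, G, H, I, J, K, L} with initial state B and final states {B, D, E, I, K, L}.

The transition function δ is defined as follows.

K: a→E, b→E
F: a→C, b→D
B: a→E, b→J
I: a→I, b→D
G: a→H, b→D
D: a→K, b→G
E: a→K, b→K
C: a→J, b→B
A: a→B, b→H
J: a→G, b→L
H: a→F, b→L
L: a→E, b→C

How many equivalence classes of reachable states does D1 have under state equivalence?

First remove the unreachable states {A,I}; 10 states remain.
P0 = {B,D,E,K,L} | {C,F,G,H,J}.
Split {B,D,E,K,L} by δ(·,b) → {B,D,L} and {E,K}.
No further refinement is possible. Final partition (3 blocks): {B,D,L} | {C,F,G,H,J} | {E,K}.

3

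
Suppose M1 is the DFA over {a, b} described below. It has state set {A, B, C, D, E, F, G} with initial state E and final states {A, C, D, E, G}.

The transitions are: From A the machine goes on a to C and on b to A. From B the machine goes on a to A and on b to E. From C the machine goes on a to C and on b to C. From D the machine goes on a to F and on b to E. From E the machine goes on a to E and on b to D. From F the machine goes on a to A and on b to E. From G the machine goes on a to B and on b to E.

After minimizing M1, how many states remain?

States {B,G} cannot be reached from the start state, so discard them.
P0 = {A,C,D,E} | {F}.
On input a, block {A,C,D,E} splits into {A,C,E} and {D}.
Refine {A,C,E} on symbol b: members go to different blocks, giving {A,C} and {E}.
No further refinement is possible. Final partition (4 blocks): {A,C} | {F} | {D} | {E}.

4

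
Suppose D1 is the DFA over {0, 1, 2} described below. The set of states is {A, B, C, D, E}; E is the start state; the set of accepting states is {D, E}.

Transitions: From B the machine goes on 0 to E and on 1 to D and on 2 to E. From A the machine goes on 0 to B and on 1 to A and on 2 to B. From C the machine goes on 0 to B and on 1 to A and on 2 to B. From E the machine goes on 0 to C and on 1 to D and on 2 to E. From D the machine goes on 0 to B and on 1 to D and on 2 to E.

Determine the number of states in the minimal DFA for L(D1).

4

All states are reachable from the start state.
Initial partition by acceptance: {D,E} | {A,B,C}.
Refine {A,B,C} on symbol 0: members go to different blocks, giving {A,C} and {B}.
Refine {D,E} on symbol 0: members go to different blocks, giving {D} and {E}.
No further refinement is possible. Final partition (4 blocks): {D} | {A,C} | {B} | {E}.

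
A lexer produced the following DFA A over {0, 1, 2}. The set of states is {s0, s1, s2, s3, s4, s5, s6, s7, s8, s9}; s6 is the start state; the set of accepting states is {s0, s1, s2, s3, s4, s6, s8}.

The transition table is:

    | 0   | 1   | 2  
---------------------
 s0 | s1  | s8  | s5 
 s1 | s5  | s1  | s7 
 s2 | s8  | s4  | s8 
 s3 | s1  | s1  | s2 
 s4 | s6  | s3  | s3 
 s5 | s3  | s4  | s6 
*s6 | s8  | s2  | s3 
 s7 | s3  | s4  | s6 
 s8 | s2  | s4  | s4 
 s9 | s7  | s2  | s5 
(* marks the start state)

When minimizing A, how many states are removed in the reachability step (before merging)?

2

No path from s6 leads to s0, s9; the other 8 states are all reachable.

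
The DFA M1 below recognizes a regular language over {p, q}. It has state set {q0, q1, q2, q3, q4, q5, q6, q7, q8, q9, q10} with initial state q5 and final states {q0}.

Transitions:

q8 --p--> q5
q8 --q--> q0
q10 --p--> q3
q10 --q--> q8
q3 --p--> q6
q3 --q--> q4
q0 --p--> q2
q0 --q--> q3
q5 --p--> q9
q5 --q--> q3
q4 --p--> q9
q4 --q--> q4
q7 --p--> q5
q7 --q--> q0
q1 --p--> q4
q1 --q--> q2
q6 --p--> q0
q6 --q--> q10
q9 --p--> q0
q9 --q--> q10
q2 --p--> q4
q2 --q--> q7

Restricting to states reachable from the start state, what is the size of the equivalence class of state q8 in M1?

2

First remove the unreachable states {q1}; 10 states remain.
P0 = {q0} | {q2,q3,q4,q5,q6,q7,q8,q9,q10}.
Split {q2,q3,q4,q5,q6,q7,q8,q9,q10} by δ(·,p) → {q2,q3,q4,q5,q7,q8,q10} and {q6,q9}.
Refine {q2,q3,q4,q5,q7,q8,q10} on symbol p: members go to different blocks, giving {q2,q7,q8,q10} and {q3,q4,q5}.
Refine {q2,q7,q8,q10} on symbol q: members go to different blocks, giving {q2,q10} and {q7,q8}.
The partition is now stable with 5 blocks: {q0} | {q2,q10} | {q6,q9} | {q3,q4,q5} | {q7,q8}.
State q8 belongs to the block {q7,q8}, which has 2 states.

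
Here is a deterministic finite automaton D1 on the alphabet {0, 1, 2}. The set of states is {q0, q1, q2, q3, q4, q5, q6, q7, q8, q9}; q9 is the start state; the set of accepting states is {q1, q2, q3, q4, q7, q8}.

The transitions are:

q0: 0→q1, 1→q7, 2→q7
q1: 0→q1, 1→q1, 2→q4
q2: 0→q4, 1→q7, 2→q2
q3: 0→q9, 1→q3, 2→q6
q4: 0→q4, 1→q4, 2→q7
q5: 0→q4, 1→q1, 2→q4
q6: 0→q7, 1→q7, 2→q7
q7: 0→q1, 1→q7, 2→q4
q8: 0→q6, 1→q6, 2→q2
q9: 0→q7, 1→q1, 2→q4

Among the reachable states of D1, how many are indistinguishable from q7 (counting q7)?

3

First remove the unreachable states {q0,q2,q3,q5,q6,q8}; 4 states remain.
P0 = {q1,q4,q7} | {q9}.
No further refinement is possible. Final partition (2 blocks): {q1,q4,q7} | {q9}.
The equivalence class containing q7 is {q1,q4,q7}, of size 3.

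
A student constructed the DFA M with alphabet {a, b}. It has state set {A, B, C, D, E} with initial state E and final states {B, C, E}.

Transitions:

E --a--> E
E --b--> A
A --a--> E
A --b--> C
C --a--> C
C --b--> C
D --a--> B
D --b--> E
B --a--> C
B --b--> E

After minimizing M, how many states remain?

First remove the unreachable states {B,D}; 3 states remain.
Initial partition by acceptance: {C,E} | {A}.
On input b, block {C,E} splits into {C} and {E}.
The partition is now stable with 3 blocks: {C} | {A} | {E}.

3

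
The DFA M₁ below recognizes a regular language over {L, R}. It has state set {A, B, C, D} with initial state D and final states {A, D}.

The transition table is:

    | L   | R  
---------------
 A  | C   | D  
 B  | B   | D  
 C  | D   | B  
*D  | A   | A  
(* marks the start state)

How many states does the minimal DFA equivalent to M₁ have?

4

All states are reachable from the start state.
Start with accepting vs non-accepting: {A,D} | {B,C}.
Split {A,D} by δ(·,L) → {A} and {D}.
Split {B,C} by δ(·,L) → {B} and {C}.
The partition is now stable with 4 blocks: {A} | {B} | {D} | {C}.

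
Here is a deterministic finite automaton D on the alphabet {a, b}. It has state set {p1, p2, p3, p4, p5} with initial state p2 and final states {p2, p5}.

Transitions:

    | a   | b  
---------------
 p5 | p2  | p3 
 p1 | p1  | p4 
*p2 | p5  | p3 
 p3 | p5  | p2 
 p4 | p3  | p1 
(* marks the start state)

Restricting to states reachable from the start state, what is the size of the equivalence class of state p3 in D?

Reachable states from the start: {p2,p3,p5}. Unreachable: {p1,p4} — drop them.
Start with accepting vs non-accepting: {p2,p5} | {p3}.
The partition is now stable with 2 blocks: {p2,p5} | {p3}.
State p3 belongs to the block {p3}, which has 1 states.

1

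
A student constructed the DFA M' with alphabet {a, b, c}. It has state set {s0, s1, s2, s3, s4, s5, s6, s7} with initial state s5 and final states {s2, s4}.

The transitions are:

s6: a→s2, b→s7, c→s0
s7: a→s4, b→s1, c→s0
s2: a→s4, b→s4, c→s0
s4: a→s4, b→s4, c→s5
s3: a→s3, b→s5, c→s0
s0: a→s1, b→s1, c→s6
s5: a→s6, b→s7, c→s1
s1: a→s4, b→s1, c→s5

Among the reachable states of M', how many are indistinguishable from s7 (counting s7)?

3

States {s3} cannot be reached from the start state, so discard them.
P0 = {s2,s4} | {s0,s1,s5,s6,s7}.
On input a, block {s0,s1,s5,s6,s7} splits into {s1,s6,s7} and {s0,s5}.
No further refinement is possible. Final partition (3 blocks): {s2,s4} | {s1,s6,s7} | {s0,s5}.
The equivalence class containing s7 is {s1,s6,s7}, of size 3.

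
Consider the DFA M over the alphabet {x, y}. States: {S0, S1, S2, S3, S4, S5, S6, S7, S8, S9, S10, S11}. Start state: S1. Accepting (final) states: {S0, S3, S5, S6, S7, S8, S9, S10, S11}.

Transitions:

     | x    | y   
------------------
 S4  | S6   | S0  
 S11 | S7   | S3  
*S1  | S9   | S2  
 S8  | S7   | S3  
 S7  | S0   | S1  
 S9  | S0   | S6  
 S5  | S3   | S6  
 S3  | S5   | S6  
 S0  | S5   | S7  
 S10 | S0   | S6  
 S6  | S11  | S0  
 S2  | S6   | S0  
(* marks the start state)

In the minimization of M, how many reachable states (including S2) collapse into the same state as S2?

First remove the unreachable states {S4,S8,S10}; 9 states remain.
Start with accepting vs non-accepting: {S0,S3,S5,S6,S7,S9,S11} | {S1,S2}.
On input y, block {S0,S3,S5,S6,S7,S9,S11} splits into {S0,S3,S5,S6,S9,S11} and {S7}.
Refine {S0,S3,S5,S6,S9,S11} on symbol x: members go to different blocks, giving {S0,S3,S5,S6,S9} and {S11}.
On input x, block {S0,S3,S5,S6,S9} splits into {S0,S3,S5,S9} and {S6}.
On input y, block {S0,S3,S5,S9} splits into {S3,S5,S9} and {S0}.
On input x, block {S3,S5,S9} splits into {S3,S5} and {S9}.
On input x, block {S1,S2} splits into {S1} and {S2}.
The partition is now stable with 8 blocks: {S3,S5} | {S1} | {S7} | {S11} | {S6} | {S0} | {S9} | {S2}.
The equivalence class containing S2 is {S2}, of size 1.

1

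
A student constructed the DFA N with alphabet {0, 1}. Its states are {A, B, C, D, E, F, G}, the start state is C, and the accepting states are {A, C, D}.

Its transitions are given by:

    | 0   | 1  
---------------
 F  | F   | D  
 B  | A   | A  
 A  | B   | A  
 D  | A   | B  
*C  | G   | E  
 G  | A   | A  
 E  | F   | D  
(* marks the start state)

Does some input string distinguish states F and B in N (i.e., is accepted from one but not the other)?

Yes

Every state is reachable, so we keep all 7.
P0 = {A,C,D} | {B,E,F,G}.
On input 0, block {A,C,D} splits into {A,C} and {D}.
Split {A,C} by δ(·,1) → {A} and {C}.
Split {B,E,F,G} by δ(·,0) → {B,G} and {E,F}.
Stable partition: {A} | {B,G} | {D} | {C} | {E,F} — 5 equivalence classes.
F and B end up in different blocks, so they are distinguishable. For instance, the string '0' is accepted from only B.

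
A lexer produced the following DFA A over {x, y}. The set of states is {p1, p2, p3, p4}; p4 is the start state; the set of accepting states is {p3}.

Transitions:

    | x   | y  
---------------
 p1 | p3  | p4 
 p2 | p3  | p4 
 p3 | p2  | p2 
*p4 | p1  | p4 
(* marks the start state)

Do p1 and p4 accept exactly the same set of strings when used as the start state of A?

No

Initial partition by acceptance: {p3} | {p1,p2,p4}.
On input x, block {p1,p2,p4} splits into {p1,p2} and {p4}.
The partition is now stable with 3 blocks: {p3} | {p1,p2} | {p4}.
p1 and p4 end up in different blocks, so they are distinguishable. For instance, the string 'x' is accepted from only p1.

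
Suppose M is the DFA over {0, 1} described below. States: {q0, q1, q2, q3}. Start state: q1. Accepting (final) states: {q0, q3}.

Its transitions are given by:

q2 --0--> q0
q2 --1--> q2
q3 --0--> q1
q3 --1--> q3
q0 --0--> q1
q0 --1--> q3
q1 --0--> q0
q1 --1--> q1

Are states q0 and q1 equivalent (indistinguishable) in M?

States {q2} cannot be reached from the start state, so discard them.
Start with accepting vs non-accepting: {q0,q3} | {q1}.
The partition is now stable with 2 blocks: {q0,q3} | {q1}.
q0 and q1 end up in different blocks, so they are distinguishable. For instance, the string 'ε' is accepted from only q0.

No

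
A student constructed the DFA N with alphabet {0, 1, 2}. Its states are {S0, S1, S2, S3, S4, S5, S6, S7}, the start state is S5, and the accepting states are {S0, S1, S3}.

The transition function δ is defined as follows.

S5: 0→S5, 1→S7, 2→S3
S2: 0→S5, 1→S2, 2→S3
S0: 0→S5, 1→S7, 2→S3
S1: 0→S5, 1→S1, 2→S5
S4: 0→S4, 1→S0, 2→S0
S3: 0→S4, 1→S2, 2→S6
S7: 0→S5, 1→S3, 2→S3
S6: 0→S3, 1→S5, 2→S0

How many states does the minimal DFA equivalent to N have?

7

States {S1} cannot be reached from the start state, so discard them.
Initial partition by acceptance: {S0,S3} | {S2,S4,S5,S6,S7}.
On input 2, block {S0,S3} splits into {S0} and {S3}.
Split {S2,S4,S5,S6,S7} by δ(·,0) → {S2,S4,S5,S7} and {S6}.
On input 1, block {S2,S4,S5,S7} splits into {S2,S5} and {S4} and {S7}.
Refine {S2,S5} on symbol 1: members go to different blocks, giving {S2} and {S5}.
The partition is now stable with 7 blocks: {S0} | {S2} | {S3} | {S6} | {S4} | {S7} | {S5}.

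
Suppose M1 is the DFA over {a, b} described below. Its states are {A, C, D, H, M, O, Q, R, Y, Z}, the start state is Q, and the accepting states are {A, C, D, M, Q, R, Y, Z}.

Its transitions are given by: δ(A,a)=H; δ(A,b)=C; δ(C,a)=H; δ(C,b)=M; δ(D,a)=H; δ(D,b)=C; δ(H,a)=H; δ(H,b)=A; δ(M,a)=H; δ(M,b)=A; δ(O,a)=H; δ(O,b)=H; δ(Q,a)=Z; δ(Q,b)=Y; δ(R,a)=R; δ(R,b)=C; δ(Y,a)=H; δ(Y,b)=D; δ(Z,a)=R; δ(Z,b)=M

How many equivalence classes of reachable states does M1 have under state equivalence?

Reachable states from the start: {A,C,D,H,M,Q,R,Y,Z}. Unreachable: {O} — drop them.
Start with accepting vs non-accepting: {A,C,D,M,Q,R,Y,Z} | {H}.
Split {A,C,D,M,Q,R,Y,Z} by δ(·,a) → {A,C,D,M,Y} and {Q,R,Z}.
No further refinement is possible. Final partition (3 blocks): {A,C,D,M,Y} | {H} | {Q,R,Z}.

3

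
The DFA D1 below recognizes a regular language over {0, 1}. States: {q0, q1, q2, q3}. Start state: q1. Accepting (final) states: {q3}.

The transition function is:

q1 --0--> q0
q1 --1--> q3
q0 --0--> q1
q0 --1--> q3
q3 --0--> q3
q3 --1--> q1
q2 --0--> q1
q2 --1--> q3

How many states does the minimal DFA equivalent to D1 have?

First remove the unreachable states {q2}; 3 states remain.
Initial partition by acceptance: {q3} | {q0,q1}.
No further refinement is possible. Final partition (2 blocks): {q3} | {q0,q1}.

2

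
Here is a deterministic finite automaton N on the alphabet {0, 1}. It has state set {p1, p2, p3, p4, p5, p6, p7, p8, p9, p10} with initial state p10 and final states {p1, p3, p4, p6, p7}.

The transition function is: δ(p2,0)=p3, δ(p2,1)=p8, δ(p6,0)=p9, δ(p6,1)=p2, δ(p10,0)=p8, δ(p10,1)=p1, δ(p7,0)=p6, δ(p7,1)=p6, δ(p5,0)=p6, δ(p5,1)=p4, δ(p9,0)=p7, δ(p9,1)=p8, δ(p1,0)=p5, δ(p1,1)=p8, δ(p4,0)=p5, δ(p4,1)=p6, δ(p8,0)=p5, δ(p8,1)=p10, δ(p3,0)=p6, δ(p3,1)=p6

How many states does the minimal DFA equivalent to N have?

8

All states are reachable from the start state.
P0 = {p1,p3,p4,p6,p7} | {p2,p5,p8,p9,p10}.
Split {p1,p3,p4,p6,p7} by δ(·,0) → {p1,p4,p6} and {p3,p7}.
On input 1, block {p1,p4,p6} splits into {p1,p6} and {p4}.
Split {p2,p5,p8,p9,p10} by δ(·,0) → {p2,p9} and {p8,p10} and {p5}.
Refine {p1,p6} on symbol 0: members go to different blocks, giving {p1} and {p6}.
Refine {p8,p10} on symbol 0: members go to different blocks, giving {p8} and {p10}.
Stable partition: {p1} | {p2,p9} | {p3,p7} | {p4} | {p8} | {p5} | {p6} | {p10} — 8 equivalence classes.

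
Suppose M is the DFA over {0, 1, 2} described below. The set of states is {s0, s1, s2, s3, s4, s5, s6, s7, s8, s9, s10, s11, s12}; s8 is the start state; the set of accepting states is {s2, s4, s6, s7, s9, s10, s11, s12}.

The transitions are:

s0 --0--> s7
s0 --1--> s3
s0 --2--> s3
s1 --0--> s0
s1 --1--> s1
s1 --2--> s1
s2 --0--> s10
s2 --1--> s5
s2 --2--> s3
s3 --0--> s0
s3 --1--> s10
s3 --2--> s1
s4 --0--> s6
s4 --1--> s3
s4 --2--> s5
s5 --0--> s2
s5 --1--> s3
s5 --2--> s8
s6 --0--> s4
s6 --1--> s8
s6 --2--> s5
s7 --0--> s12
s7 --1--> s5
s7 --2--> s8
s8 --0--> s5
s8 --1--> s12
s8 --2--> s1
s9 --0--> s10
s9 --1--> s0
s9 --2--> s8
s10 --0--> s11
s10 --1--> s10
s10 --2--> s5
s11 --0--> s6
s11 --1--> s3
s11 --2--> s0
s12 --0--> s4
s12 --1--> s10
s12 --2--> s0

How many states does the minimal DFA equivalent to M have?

6

Reachable states from the start: {s0,s1,s2,s3,s4,s5,s6,s7,s8,s10,s11,s12}. Unreachable: {s9} — drop them.
Start with accepting vs non-accepting: {s2,s4,s6,s7,s10,s11,s12} | {s0,s1,s3,s5,s8}.
Split {s2,s4,s6,s7,s10,s11,s12} by δ(·,1) → {s2,s4,s6,s7,s11} and {s10,s12}.
Refine {s2,s4,s6,s7,s11} on symbol 0: members go to different blocks, giving {s4,s6,s11} and {s2,s7}.
On input 0, block {s0,s1,s3,s5,s8} splits into {s1,s3,s8} and {s0,s5}.
Refine {s1,s3,s8} on symbol 1: members go to different blocks, giving {s3,s8} and {s1}.
The partition is now stable with 6 blocks: {s4,s6,s11} | {s3,s8} | {s10,s12} | {s2,s7} | {s0,s5} | {s1}.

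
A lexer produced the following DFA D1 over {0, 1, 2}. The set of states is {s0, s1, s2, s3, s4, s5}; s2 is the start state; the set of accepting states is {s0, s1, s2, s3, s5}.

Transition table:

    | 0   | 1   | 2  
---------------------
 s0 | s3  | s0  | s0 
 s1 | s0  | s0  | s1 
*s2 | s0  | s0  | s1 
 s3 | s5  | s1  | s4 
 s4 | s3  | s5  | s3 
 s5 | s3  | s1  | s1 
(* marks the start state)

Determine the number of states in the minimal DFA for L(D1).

All states are reachable from the start state.
Start with accepting vs non-accepting: {s0,s1,s2,s3,s5} | {s4}.
Split {s0,s1,s2,s3,s5} by δ(·,2) → {s0,s1,s2,s5} and {s3}.
Refine {s0,s1,s2,s5} on symbol 0: members go to different blocks, giving {s0,s5} and {s1,s2}.
Refine {s0,s5} on symbol 1: members go to different blocks, giving {s0} and {s5}.
Stable partition: {s0} | {s4} | {s3} | {s1,s2} | {s5} — 5 equivalence classes.

5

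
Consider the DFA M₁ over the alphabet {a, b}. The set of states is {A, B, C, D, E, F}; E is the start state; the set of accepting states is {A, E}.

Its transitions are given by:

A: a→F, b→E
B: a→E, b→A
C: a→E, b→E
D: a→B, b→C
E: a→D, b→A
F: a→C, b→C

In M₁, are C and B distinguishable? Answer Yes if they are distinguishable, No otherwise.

No

All states are reachable from the start state.
Initial partition by acceptance: {A,E} | {B,C,D,F}.
On input a, block {B,C,D,F} splits into {B,C} and {D,F}.
Stable partition: {A,E} | {B,C} | {D,F} — 3 equivalence classes.
C and B lie in the same block of the stable partition, so they are equivalent — no string distinguishes them.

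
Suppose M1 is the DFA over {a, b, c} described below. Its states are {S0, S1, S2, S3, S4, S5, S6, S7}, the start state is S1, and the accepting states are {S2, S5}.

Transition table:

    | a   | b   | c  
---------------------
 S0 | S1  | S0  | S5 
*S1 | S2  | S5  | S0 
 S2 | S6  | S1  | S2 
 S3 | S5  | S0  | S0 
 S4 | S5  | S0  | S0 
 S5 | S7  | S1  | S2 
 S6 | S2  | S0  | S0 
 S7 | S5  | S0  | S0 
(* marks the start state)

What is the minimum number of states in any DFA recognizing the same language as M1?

4

First remove the unreachable states {S3,S4}; 6 states remain.
P0 = {S2,S5} | {S0,S1,S6,S7}.
Refine {S0,S1,S6,S7} on symbol a: members go to different blocks, giving {S1,S6,S7} and {S0}.
Refine {S1,S6,S7} on symbol b: members go to different blocks, giving {S6,S7} and {S1}.
Stable partition: {S2,S5} | {S6,S7} | {S0} | {S1} — 4 equivalence classes.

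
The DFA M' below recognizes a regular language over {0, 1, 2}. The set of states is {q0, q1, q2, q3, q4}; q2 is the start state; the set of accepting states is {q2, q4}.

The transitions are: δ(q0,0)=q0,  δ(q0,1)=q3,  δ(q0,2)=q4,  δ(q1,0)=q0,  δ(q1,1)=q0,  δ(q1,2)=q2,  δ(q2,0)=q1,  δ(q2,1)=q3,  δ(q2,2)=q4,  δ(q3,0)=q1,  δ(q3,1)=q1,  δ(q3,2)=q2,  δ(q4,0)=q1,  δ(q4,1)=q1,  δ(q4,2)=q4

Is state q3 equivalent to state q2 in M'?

Every state is reachable, so we keep all 5.
Start with accepting vs non-accepting: {q2,q4} | {q0,q1,q3}.
Stable partition: {q2,q4} | {q0,q1,q3} — 2 equivalence classes.
q3 and q2 end up in different blocks, so they are distinguishable. For instance, the string 'ε' is accepted from only q2.

No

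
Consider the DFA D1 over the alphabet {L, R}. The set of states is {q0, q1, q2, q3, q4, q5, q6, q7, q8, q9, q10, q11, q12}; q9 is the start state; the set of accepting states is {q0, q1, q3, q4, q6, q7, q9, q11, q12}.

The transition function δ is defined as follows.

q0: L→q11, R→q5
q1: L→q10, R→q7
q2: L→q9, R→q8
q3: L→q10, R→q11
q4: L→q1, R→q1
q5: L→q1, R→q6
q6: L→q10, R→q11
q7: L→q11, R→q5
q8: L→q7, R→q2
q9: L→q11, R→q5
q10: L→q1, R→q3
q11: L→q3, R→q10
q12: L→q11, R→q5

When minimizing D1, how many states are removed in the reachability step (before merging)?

No path from q9 leads to q0, q2, q4, q8, q12; the other 8 states are all reachable.

5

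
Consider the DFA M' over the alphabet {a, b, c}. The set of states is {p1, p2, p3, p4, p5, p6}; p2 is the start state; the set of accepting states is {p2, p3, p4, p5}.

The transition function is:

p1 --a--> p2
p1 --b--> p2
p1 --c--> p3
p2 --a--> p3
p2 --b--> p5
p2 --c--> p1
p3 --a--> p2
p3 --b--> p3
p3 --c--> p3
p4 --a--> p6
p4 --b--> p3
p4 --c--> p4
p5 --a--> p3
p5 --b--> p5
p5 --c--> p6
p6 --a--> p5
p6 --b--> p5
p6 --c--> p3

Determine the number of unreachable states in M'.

BFS from p2 reaches {p1, p2, p3, p5, p6}; the 1 state(s) p4 are never visited.

1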